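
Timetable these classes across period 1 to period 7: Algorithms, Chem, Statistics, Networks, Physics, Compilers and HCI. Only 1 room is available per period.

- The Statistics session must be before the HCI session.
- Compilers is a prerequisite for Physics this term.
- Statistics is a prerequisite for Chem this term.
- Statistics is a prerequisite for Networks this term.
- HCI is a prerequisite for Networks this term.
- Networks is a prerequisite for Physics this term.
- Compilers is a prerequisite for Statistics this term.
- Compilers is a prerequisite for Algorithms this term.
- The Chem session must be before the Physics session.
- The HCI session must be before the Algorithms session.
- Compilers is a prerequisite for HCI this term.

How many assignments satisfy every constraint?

Splitting on Algorithms: it can be period 4 (2), period 5 (3), period 6 (3), period 7 (3). Listing each branch's schedules as (Chem, Statistics, Networks, Physics, Compilers, HCI) by period number:
Algorithms=period 4: (5,2,6,7,1,3) (6,2,5,7,1,3) — 2.
Algorithms=period 5: (3,2,6,7,1,4) (4,2,6,7,1,3) (6,2,4,7,1,3) — 3.
Algorithms=period 6: (3,2,5,7,1,4) (4,2,5,7,1,3) (5,2,4,7,1,3) — 3.
Algorithms=period 7: (3,2,5,6,1,4) (4,2,5,6,1,3) (5,2,4,6,1,3) — 3.
Summing: 2 + 3 + 3 + 3 = 11.

11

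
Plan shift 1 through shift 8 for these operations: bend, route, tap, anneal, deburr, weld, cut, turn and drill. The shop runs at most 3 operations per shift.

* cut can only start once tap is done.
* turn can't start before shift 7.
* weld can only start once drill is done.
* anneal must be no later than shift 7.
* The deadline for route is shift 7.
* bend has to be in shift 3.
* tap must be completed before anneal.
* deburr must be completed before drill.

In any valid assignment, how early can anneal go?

shift 2

Precedence pushes anneal to at least shift 2; anneal's own window allows nothing later than shift 7.
anneal at shift 2 is achievable: drill=shift 2; route=shift 1; weld=shift 3; anneal=shift 2; cut=shift 2; turn=shift 7; tap=shift 1; bend=shift 3; deburr=shift 1.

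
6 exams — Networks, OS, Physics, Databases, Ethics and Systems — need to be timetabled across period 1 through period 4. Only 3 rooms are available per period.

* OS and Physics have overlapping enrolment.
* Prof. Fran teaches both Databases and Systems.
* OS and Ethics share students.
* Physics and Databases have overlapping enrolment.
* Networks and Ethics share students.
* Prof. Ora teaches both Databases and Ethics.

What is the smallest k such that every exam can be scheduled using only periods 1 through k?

With at most 3 per period and 6 exams, at least 2 periods are needed.
2 works (last occupied period: period 2): for example Ethics -> period 2, Networks -> period 1, Physics -> period 2, Systems -> period 2, OS -> period 1, Databases -> period 1.

2 periods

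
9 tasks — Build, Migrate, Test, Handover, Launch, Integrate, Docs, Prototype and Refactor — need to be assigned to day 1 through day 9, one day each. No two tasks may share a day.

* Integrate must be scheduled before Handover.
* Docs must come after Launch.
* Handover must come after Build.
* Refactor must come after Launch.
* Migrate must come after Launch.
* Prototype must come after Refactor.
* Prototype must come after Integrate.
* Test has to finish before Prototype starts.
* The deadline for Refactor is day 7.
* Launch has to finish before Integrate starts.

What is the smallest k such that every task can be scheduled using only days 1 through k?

The precedence chain requires at least 3 distinct days.
With at most 1 per day and 9 tasks, at least 9 days are needed.
9 works (last occupied day: day 9): for example Build=day 6, Docs=day 9, Test=day 4, Handover=day 7, Launch=day 1, Integrate=day 3, Prototype=day 5, Migrate=day 8, Refactor=day 2.

9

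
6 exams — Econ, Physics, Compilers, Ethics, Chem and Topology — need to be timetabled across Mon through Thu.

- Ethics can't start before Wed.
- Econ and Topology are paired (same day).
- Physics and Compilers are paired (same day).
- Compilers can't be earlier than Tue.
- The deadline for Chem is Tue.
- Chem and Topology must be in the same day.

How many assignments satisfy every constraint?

Splitting on Econ: it can be Mon (6), Tue (6). Listing each branch's schedules as (Physics, Compilers, Ethics, Chem, Topology):
Econ=Mon: (Tue,Tue,Wed,Mon,Mon) (Tue,Tue,Thu,Mon,Mon) (Wed,Wed,Wed,Mon,Mon) (Wed,Wed,Thu,Mon,Mon) (Thu,Thu,Wed,Mon,Mon) (Thu,Thu,Thu,Mon,Mon) — 6.
Econ=Tue: (Tue,Tue,Wed,Tue,Tue) (Tue,Tue,Thu,Tue,Tue) (Wed,Wed,Wed,Tue,Tue) (Wed,Wed,Thu,Tue,Tue) (Thu,Thu,Wed,Tue,Tue) (Thu,Thu,Thu,Tue,Tue) — 6.
Summing: 6 + 6 = 12.

12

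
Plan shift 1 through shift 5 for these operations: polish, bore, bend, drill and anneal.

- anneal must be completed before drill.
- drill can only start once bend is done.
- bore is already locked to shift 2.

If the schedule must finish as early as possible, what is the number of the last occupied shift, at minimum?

The precedence chain requires at least 2 distinct shifts.
2 works (last occupied shift: shift 2): for example bore=shift 2; drill=shift 2; polish=shift 1; bend=shift 1; anneal=shift 1.

2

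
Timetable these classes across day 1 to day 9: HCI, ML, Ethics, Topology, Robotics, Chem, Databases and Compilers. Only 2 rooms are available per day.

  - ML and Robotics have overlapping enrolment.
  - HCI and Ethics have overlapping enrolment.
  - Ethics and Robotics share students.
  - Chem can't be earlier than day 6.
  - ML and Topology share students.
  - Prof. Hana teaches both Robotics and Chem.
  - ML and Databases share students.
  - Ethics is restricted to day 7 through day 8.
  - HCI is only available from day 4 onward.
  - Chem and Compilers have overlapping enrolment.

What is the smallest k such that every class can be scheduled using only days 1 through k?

With at most 2 per day and 8 classes, at least 4 days are needed.
Ethics can't be placed before day 7, so the schedule must run through at least day 7.
7 works (last occupied day: day 7): for example Topology in day 2; Chem in day 6; Ethics in day 7; Databases in day 3; ML in day 1; Compilers in day 1; HCI in day 4; Robotics in day 2.

7 days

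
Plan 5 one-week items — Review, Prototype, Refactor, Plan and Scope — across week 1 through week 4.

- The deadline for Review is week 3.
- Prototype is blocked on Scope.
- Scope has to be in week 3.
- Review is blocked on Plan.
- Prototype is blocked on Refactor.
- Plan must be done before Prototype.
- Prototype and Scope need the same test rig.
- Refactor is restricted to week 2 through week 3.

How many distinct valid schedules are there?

6

Splitting on Review: it can be week 2 (2), week 3 (4). Listing each branch's schedules as (Prototype, Refactor, Plan, Scope) by week number:
Review=week 2: (4,2,1,3) (4,3,1,3) — 2.
Review=week 3: (4,2,1,3) (4,2,2,3) (4,3,1,3) (4,3,2,3) — 4.
Summing: 2 + 4 = 6.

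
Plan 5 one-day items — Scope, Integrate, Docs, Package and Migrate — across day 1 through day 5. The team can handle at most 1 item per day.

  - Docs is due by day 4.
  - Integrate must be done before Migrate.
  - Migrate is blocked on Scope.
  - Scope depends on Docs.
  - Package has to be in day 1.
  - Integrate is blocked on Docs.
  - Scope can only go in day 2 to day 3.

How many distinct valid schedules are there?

1

Enumerating: Docs in day 2, Package in day 1, Scope in day 3, Migrate in day 5, Integrate in day 4.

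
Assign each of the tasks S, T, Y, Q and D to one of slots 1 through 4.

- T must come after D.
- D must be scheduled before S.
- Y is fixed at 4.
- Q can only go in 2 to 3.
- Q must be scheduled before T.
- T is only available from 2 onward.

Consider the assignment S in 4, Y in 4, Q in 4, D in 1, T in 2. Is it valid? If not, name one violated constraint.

No — it violates: Q must be scheduled before T

T is only available from 2 onward — holds.
Q must be scheduled before T — violated.
Y is fixed at 4 — holds.
T must come after D — holds.
Q can only go in 2 to 3 — violated.
D must be scheduled before S — holds.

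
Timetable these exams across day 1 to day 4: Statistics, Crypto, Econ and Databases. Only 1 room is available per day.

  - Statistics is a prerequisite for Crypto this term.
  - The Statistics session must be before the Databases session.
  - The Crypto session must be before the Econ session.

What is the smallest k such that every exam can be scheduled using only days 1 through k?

The precedence chain requires at least 3 distinct days.
With at most 1 per day and 4 exams, at least 4 days are needed.
4 works (last occupied day: day 4): for example Databases -> day 4, Econ -> day 3, Statistics -> day 1, Crypto -> day 2.

4 days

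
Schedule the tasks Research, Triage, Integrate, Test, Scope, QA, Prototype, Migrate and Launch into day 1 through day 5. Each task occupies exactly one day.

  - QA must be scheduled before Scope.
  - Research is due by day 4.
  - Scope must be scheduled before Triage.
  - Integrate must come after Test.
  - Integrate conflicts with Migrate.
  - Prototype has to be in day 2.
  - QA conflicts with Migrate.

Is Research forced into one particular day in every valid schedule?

No

Research can be day 1 (e.g. Research=day 1; Test=day 1; Prototype=day 2; QA=day 1; Integrate=day 2; Migrate=day 3; Scope=day 2; Launch=day 1; Triage=day 3) or day 2 (e.g. Migrate -> day 3, Research -> day 2, Triage -> day 3, Test -> day 1, Scope -> day 2, QA -> day 1, Integrate -> day 2, Launch -> day 1, Prototype -> day 2).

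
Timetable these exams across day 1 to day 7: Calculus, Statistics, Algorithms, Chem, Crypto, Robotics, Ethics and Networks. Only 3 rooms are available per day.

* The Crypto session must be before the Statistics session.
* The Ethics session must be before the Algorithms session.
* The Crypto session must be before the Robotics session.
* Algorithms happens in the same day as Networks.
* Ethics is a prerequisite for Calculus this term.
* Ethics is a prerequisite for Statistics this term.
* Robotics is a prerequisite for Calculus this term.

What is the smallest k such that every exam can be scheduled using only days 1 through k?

The precedence chain requires at least 3 distinct days.
With at most 3 per day and 8 exams, at least 3 days are needed.
3 works (last occupied day: day 3): for example Algorithms=day 3, Networks=day 3, Calculus=day 3, Crypto=day 1, Robotics=day 2, Chem=day 1, Statistics=day 2, Ethics=day 1.

3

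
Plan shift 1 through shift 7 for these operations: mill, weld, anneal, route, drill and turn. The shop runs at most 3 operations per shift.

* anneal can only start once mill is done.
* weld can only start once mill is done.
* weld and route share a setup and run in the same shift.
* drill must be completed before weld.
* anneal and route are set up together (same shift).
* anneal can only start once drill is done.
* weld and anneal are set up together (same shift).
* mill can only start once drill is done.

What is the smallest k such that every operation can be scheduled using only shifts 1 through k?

3 shifts

The precedence chain requires at least 3 distinct shifts.
With at most 3 per shift and 6 operations, at least 2 shifts are needed.
3 works (last occupied shift: shift 3): for example drill=shift 1; mill=shift 2; route=shift 3; turn=shift 1; weld=shift 3; anneal=shift 3.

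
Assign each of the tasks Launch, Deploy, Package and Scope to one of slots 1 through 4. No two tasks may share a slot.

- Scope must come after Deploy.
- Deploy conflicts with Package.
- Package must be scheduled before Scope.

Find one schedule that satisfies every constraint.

Deploy -> 1; Scope -> 3; Package -> 2; Launch -> 4

Checking: Package(2) before Scope(3); Deploy(1) before Scope(3); Deploy(1) != Package(2); max 1 per slot (cap 1).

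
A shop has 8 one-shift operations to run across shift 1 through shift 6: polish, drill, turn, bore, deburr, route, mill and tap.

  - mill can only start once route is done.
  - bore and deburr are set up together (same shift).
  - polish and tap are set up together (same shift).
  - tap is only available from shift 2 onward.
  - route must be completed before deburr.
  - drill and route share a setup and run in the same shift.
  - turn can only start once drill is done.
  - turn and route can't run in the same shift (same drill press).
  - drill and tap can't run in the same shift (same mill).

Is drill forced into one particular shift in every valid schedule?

No

drill can be shift 1 (e.g. route=shift 1, deburr=shift 2, bore=shift 2, mill=shift 2, polish=shift 2, turn=shift 2, drill=shift 1, tap=shift 2) or shift 2 (e.g. bore -> shift 3, mill -> shift 3, deburr -> shift 3, tap -> shift 3, route -> shift 2, turn -> shift 3, drill -> shift 2, polish -> shift 3).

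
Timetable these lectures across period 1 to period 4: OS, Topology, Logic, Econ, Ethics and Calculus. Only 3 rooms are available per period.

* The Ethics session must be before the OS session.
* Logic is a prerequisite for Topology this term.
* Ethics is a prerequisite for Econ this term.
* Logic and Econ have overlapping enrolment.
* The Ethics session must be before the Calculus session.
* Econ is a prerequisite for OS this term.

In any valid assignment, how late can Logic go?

Downstream work caps Logic at period 3.
Logic at period 3 is achievable: Topology -> period 4; OS -> period 3; Ethics -> period 1; Calculus -> period 2; Logic -> period 3; Econ -> period 2.

period 3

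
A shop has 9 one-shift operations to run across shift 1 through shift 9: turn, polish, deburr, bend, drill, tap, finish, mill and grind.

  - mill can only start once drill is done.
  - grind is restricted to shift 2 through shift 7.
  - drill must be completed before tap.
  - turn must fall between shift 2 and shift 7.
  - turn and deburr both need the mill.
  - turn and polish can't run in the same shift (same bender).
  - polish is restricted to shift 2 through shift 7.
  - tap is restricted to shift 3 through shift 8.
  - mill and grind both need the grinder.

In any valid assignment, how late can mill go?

shift 9

Precedence pushes mill to at least shift 2.
mill at shift 9 is achievable: polish=shift 3, drill=shift 1, deburr=shift 1, bend=shift 1, turn=shift 2, finish=shift 1, mill=shift 9, tap=shift 3, grind=shift 2.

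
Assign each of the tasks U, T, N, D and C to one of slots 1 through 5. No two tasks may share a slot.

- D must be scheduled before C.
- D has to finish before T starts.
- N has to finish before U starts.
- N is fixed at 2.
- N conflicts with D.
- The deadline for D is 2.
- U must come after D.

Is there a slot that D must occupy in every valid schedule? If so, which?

D's window is 1–2.
N is fixed at 2, and D can't share a slot with N.
So D must be 1.

1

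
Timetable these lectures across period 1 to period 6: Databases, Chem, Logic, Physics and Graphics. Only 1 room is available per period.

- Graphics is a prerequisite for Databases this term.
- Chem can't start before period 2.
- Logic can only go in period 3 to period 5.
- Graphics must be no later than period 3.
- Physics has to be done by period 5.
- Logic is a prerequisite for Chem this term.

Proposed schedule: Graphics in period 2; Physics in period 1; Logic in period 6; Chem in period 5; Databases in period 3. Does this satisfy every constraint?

Chem can't start before period 2 — holds.
Only 1 room is available per period — holds.
Physics has to be done by period 5 — holds.
Graphics is a prerequisite for Databases this term — holds.
Logic is a prerequisite for Chem this term — violated.
Logic can only go in period 3 to period 5 — violated.
Graphics must be no later than period 3 — holds.

Invalid. Logic is a prerequisite for Chem this term.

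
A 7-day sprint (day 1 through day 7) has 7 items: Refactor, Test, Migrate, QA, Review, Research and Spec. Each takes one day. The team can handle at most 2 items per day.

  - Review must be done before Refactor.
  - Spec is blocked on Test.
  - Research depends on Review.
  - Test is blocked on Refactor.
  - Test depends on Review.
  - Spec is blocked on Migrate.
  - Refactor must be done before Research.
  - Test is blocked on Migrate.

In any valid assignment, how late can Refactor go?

day 5

Precedence pushes Refactor to at least day 2; downstream work caps Refactor at day 5.
Refactor at day 5 is achievable: Spec -> day 7, Migrate -> day 1, Review -> day 1, Test -> day 6, Refactor -> day 5, QA -> day 2, Research -> day 6.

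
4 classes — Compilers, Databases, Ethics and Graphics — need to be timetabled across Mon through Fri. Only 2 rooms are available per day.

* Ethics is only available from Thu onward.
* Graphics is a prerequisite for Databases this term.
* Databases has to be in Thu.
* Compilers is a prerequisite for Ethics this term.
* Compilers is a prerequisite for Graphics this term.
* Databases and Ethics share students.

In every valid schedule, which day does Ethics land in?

Fri

Ethics's window is Thu–Fri.
Databases is fixed at Thu, and Ethics can't share a day with Databases.
So Ethics must be Fri.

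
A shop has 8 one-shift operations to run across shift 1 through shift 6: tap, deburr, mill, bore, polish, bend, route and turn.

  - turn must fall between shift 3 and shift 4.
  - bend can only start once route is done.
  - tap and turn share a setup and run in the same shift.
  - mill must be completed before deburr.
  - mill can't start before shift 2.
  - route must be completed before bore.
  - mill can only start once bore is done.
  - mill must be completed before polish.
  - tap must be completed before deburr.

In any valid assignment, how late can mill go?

shift 5

Mill is available from shift 2; precedence pushes mill to at least shift 3; downstream work caps mill at shift 5.
mill at shift 5 is achievable: deburr -> shift 6, turn -> shift 3, polish -> shift 6, tap -> shift 3, mill -> shift 5, bore -> shift 2, bend -> shift 2, route -> shift 1.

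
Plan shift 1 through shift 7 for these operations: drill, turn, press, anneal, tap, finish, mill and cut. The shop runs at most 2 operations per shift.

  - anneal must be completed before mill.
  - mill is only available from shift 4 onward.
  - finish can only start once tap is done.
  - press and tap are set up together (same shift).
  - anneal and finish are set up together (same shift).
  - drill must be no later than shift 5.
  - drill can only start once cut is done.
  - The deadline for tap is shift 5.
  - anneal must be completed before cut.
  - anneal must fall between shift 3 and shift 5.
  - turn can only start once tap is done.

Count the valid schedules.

Splitting on turn: it can be shift 2 (4), shift 4 (6), shift 5 (6), shift 6 (8), shift 7 (8). Listing each branch's schedules as (drill, press, anneal, tap, finish, mill, cut) by shift number:
turn=shift 2: (5,1,3,1,3,4,4) (5,1,3,1,3,5,4) (5,1,3,1,3,6,4) (5,1,3,1,3,7,4) — 4.
turn=shift 4: (5,1,3,1,3,5,4) (5,1,3,1,3,6,4) (5,1,3,1,3,7,4) (5,2,3,2,3,5,4) (5,2,3,2,3,6,4) (5,2,3,2,3,7,4) — 6.
turn=shift 5: (5,1,3,1,3,4,4) (5,1,3,1,3,6,4) (5,1,3,1,3,7,4) (5,2,3,2,3,4,4) (5,2,3,2,3,6,4) (5,2,3,2,3,7,4) — 6.
turn=shift 6: (5,1,3,1,3,4,4) (5,1,3,1,3,5,4) (5,1,3,1,3,6,4) (5,1,3,1,3,7,4) (5,2,3,2,3,4,4) (5,2,3,2,3,5,4) (5,2,3,2,3,6,4) (5,2,3,2,3,7,4) — 8.
turn=shift 7: (5,1,3,1,3,4,4) (5,1,3,1,3,5,4) (5,1,3,1,3,6,4) (5,1,3,1,3,7,4) (5,2,3,2,3,4,4) (5,2,3,2,3,5,4) (5,2,3,2,3,6,4) (5,2,3,2,3,7,4) — 8.
Summing: 4 + 6 + 6 + 8 + 8 = 32.

32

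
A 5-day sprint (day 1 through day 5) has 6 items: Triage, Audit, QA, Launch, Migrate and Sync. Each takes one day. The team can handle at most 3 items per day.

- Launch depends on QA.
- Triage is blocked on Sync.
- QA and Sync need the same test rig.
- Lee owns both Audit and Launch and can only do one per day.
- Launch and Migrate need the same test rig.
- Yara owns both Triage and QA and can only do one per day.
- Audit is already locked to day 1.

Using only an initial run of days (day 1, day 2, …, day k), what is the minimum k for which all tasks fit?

3

The precedence chain requires at least 2 distinct days.
With at most 3 per day and 6 tasks, at least 2 days are needed.
Could 2 days be enough, i.e. nothing placed later than day 2? No: Launch must come after QA (at day 1 or later) → {day 2}; QA must come before Launch (at day 2 or earlier) → {day 1}; Triage must come after Sync (at day 1 or later) → {day 2}; Sync must come before Triage (at day 2 or earlier) → {day 1}; Sync can't share with QA (day 1) → nothing is left.
So 2 days is not enough.
3 works (last occupied day: day 3): for example Sync -> day 2; Migrate -> day 1; QA -> day 1; Triage -> day 3; Launch -> day 2; Audit -> day 1.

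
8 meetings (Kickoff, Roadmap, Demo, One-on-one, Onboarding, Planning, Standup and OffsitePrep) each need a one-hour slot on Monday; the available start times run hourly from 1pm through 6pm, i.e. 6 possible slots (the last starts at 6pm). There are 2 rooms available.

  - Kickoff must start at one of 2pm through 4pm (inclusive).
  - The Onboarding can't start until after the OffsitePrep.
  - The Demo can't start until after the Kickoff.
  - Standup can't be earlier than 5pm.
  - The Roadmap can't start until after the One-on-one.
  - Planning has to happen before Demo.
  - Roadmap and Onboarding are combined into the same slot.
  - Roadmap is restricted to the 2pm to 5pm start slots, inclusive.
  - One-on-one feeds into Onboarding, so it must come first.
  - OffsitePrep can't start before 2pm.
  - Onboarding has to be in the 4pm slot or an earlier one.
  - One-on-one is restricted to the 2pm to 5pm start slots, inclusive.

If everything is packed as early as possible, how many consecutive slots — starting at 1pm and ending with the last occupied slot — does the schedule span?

The precedence chain requires at least 2 distinct slots.
With at most 2 per slot and 8 meetings, at least 4 slots are needed.
Standup can't be placed before 5pm — that is slot 5 counting from 1pm — so the schedule must run through at least 5 slots.
5 works (last occupied slot: 5pm): for example Onboarding -> 4pm; Roadmap -> 4pm; Standup -> 5pm; Kickoff -> 2pm; One-on-one -> 2pm; Planning -> 1pm; Demo -> 3pm; OffsitePrep -> 3pm.

5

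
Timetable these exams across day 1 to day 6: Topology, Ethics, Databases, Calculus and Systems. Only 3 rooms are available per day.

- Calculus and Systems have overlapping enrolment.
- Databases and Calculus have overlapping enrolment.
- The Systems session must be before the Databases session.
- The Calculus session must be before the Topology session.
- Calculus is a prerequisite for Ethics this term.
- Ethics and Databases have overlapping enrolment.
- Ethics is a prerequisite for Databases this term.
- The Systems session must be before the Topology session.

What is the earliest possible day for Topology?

day 3

Precedence pushes Topology to at least day 2.
Topology at day 3 is achievable: Topology -> day 3, Systems -> day 2, Calculus -> day 1, Ethics -> day 2, Databases -> day 3.
Nothing earlier works — the conflict and capacity constraints rule out every day before day 3.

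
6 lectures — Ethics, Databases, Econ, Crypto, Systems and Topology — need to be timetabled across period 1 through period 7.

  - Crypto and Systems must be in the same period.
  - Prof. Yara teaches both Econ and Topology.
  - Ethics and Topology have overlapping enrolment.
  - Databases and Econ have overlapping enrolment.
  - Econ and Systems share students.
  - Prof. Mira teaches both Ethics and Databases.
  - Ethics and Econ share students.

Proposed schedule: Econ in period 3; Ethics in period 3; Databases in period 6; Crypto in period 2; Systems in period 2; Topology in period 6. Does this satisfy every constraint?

Databases and Econ have overlapping enrolment — holds.
Ethics and Econ share students — violated.
Prof. Yara teaches both Econ and Topology — holds.
Ethics and Topology have overlapping enrolment — holds.
Econ and Systems share students — holds.
Crypto and Systems must be in the same period — holds.
Prof. Mira teaches both Ethics and Databases — holds.

No. Ethics and Econ share students is not satisfied.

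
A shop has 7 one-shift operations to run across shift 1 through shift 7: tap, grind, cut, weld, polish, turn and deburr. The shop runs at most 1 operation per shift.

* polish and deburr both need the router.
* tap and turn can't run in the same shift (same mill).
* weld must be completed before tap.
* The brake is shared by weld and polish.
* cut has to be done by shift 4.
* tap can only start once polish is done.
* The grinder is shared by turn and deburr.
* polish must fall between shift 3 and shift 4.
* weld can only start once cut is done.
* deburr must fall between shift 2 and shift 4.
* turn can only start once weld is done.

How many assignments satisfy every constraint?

Splitting on tap: it can be shift 5 (8), shift 6 (16), shift 7 (16). Listing each branch's schedules as (grind, cut, weld, polish, turn, deburr) by shift number:
tap=shift 5: (6,1,2,3,7,4) (6,1,2,4,7,3) (6,1,3,4,7,2) (6,1,4,3,7,2) (7,1,2,3,6,4) (7,1,2,4,6,3) (7,1,3,4,6,2) (7,1,4,3,6,2) — 8.
tap=shift 6: (1,2,5,3,7,4) (1,2,5,4,7,3) (1,3,5,4,7,2) (1,4,5,3,7,2) (2,1,5,3,7,4) (2,1,5,4,7,3) (3,1,5,4,7,2) (4,1,5,3,7,2) (5,1,2,3,7,4) (5,1,2,4,7,3) (5,1,3,4,7,2) (5,1,4,3,7,2) (7,1,2,3,5,4) (7,1,2,4,5,3) (7,1,3,4,5,2) (7,1,4,3,5,2) — 16.
tap=shift 7: (1,2,5,3,6,4) (1,2,5,4,6,3) (1,3,5,4,6,2) (1,4,5,3,6,2) (2,1,5,3,6,4) (2,1,5,4,6,3) (3,1,5,4,6,2) (4,1,5,3,6,2) (5,1,2,3,6,4) (5,1,2,4,6,3) (5,1,3,4,6,2) (5,1,4,3,6,2) (6,1,2,3,5,4) (6,1,2,4,5,3) (6,1,3,4,5,2) (6,1,4,3,5,2) — 16.
Summing: 8 + 16 + 16 = 40.

40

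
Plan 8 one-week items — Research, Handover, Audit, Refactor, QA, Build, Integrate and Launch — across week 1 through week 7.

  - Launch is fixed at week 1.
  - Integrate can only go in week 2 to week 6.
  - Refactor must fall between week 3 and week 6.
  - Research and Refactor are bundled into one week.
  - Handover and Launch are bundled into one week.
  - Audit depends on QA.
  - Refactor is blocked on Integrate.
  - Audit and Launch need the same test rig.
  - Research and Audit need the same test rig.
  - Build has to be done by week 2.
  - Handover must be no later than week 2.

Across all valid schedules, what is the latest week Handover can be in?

week 1

Handover's own window allows nothing later than week 2; Handover must be in the same week as Launch, which can't be after week 1, so Handover is at most week 1.
Handover at week 1 is achievable: Handover in week 1, Launch in week 1, Audit in week 2, QA in week 1, Build in week 1, Integrate in week 2, Refactor in week 3, Research in week 3.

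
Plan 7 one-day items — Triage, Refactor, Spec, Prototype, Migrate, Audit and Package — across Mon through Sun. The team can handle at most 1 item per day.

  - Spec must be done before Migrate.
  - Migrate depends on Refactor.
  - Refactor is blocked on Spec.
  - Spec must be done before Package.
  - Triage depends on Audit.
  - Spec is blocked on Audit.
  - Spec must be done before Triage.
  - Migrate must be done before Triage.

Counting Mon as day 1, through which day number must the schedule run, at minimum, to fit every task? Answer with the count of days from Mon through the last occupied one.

7

The precedence chain requires at least 5 distinct days.
With at most 1 per day and 7 tasks, at least 7 days are needed.
7 works (last occupied day: Sun): for example Triage -> Fri, Package -> Sat, Spec -> Tue, Prototype -> Sun, Migrate -> Thu, Audit -> Mon, Refactor -> Wed.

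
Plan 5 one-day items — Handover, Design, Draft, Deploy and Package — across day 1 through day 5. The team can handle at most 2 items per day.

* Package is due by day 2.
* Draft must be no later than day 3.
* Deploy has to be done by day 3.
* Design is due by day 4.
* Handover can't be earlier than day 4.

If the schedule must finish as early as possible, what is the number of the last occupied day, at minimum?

day 4

With at most 2 per day and 5 tasks, at least 3 days are needed.
Handover can't be placed before day 4, so the schedule must run through at least day 4.
4 works (last occupied day: day 4): for example Design=day 2, Draft=day 1, Package=day 1, Handover=day 4, Deploy=day 2.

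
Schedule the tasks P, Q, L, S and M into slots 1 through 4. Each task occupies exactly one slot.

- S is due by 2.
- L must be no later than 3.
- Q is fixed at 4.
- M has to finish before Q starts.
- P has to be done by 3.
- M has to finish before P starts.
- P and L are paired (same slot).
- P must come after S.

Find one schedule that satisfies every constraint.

P in 2, S in 1, Q in 4, M in 1, L in 2

Checking: M(1) before Q(4); M(1) before P(2); S(1) before P(2); P = L = 2; L=2 in [1,3]; S=1 in [1,2]; P=2 in [1,3]; Q=4 in [4,4].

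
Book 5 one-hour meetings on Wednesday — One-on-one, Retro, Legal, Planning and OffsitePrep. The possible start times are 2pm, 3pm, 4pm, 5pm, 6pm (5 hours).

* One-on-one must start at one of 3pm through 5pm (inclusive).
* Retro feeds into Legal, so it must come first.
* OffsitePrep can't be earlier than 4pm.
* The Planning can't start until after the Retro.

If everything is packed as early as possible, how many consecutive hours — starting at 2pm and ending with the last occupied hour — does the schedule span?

The precedence chain requires at least 2 distinct hours.
OffsitePrep can't be placed before 4pm — that is hour 3 counting from 2pm — so the schedule must run through at least 3 hours.
3 works (last occupied hour: 4pm): for example OffsitePrep in 4pm; Retro in 2pm; Legal in 3pm; One-on-one in 3pm; Planning in 3pm.

3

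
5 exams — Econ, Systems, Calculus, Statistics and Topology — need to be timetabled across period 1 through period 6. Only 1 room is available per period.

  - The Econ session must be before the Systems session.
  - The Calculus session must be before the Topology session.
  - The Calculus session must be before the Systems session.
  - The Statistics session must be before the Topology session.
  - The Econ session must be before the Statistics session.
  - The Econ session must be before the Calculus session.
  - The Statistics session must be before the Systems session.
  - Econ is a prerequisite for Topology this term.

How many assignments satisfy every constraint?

24

Splitting on Econ: it can be period 1 (20), period 2 (4). Listing each branch's schedules as (Systems, Calculus, Statistics, Topology) by period number:
Econ=period 1: (4,2,3,5) (4,2,3,6) (4,3,2,5) (4,3,2,6) (5,2,3,4) (5,2,3,6) (5,2,4,6) (5,3,2,4) (5,3,2,6) (5,3,4,6) (5,4,2,6) (5,4,3,6) (6,2,3,4) (6,2,3,5) (6,2,4,5) (6,3,2,4) (6,3,2,5) (6,3,4,5) (6,4,2,5) (6,4,3,5) — 20.
Econ=period 2: (5,3,4,6) (5,4,3,6) (6,3,4,5) (6,4,3,5) — 4.
Summing: 20 + 4 = 24.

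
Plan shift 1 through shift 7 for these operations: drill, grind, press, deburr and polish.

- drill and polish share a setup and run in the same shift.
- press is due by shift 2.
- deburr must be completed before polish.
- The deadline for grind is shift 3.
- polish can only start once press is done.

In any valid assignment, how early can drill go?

shift 2

Drill must be in the same shift as polish, which can't be before shift 2, so drill is at least shift 2.
drill at shift 2 is achievable: press=shift 1, grind=shift 1, deburr=shift 1, drill=shift 2, polish=shift 2.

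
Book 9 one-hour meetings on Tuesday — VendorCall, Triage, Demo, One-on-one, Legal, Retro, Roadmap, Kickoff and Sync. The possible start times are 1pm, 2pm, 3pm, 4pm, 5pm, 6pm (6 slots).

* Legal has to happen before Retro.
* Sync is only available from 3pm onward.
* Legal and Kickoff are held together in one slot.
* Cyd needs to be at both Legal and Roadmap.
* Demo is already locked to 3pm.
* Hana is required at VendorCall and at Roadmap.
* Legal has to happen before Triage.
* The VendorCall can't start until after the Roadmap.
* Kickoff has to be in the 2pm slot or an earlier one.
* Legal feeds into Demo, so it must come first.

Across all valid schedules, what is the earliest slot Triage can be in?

Precedence pushes Triage to at least 2pm.
Triage at 2pm is achievable: Legal -> 1pm; Demo -> 3pm; Retro -> 2pm; Roadmap -> 2pm; Kickoff -> 1pm; Sync -> 3pm; VendorCall -> 3pm; One-on-one -> 1pm; Triage -> 2pm.

2pm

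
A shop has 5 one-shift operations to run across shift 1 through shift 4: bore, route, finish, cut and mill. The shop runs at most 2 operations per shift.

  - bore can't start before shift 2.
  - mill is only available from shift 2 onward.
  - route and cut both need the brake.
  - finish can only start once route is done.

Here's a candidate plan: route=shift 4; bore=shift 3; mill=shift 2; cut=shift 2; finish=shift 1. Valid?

bore can't start before shift 2 — holds.
The shop runs at most 2 operations per shift — holds.
finish can only start once route is done — violated.
mill is only available from shift 2 onward — holds.
route and cut both need the brake — holds.

Invalid. finish can only start once route is done.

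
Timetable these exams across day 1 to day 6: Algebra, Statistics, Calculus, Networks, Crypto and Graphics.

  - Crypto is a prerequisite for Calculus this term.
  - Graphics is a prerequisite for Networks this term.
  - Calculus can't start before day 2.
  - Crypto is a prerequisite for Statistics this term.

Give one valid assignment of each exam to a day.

Crypto=day 1, Networks=day 2, Calculus=day 2, Graphics=day 1, Algebra=day 1, Statistics=day 2

Checking: Graphics(day 1) before Networks(day 2); Crypto(day 1) before Calculus(day 2); Crypto(day 1) before Statistics(day 2); Calculus=day 2 in [day 2,day 6].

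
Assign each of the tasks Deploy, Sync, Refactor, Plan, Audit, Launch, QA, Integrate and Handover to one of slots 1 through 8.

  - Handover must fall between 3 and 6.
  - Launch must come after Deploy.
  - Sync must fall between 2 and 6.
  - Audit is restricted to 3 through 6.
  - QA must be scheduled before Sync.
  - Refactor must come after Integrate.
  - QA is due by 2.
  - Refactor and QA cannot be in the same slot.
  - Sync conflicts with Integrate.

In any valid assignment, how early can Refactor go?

2

Precedence pushes Refactor to at least 2.
Refactor at 2 is achievable: Audit=3, Handover=3, Refactor=2, Sync=2, Plan=1, Integrate=1, Deploy=1, Launch=2, QA=1.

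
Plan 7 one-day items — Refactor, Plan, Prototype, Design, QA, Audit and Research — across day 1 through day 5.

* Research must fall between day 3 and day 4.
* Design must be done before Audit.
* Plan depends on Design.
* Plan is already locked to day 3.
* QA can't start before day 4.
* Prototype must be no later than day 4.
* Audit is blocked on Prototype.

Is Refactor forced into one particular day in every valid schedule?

Refactor can be day 1 (e.g. Plan in day 3, Audit in day 2, Research in day 3, Refactor in day 1, QA in day 4, Prototype in day 1, Design in day 1) or day 2 (e.g. Audit -> day 2, QA -> day 4, Research -> day 3, Refactor -> day 2, Design -> day 1, Plan -> day 3, Prototype -> day 1).

No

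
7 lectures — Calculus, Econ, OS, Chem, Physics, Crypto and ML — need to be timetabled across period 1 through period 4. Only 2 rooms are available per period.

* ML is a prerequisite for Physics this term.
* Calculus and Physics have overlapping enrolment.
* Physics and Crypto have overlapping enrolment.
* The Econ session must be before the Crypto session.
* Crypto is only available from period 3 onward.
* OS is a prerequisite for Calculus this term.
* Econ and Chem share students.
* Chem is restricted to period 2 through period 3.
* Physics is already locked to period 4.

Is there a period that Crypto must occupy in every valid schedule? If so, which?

period 3

Crypto's window is period 3–period 4.
Physics is fixed at period 4, and Crypto can't share a period with Physics.
So Crypto must be period 3.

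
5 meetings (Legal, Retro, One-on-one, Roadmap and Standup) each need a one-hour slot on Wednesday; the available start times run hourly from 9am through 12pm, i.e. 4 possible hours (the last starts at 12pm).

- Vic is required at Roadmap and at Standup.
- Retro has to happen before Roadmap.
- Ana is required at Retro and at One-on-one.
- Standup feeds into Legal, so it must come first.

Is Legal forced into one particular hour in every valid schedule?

No

Legal can be 10am (e.g. Standup=9am, Legal=10am, Retro=9am, Roadmap=10am, One-on-one=10am) or 11am (e.g. One-on-one in 10am; Roadmap in 10am; Standup in 9am; Retro in 9am; Legal in 11am).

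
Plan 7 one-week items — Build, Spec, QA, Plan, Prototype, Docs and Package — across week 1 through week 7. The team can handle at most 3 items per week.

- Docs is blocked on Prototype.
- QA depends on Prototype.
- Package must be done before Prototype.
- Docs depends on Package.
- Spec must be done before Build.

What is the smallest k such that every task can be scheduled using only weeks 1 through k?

The precedence chain requires at least 3 distinct weeks.
With at most 3 per week and 7 tasks, at least 3 weeks are needed.
3 works (last occupied week: week 3): for example Prototype -> week 2, QA -> week 3, Docs -> week 3, Build -> week 2, Package -> week 1, Plan -> week 1, Spec -> week 1.

3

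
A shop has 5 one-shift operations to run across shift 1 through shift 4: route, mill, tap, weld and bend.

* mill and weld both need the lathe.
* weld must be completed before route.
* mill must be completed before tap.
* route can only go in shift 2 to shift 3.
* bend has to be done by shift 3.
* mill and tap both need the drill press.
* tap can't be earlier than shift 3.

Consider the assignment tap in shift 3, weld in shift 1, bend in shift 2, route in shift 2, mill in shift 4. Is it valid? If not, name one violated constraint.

tap can't be earlier than shift 3 — holds.
mill and weld both need the lathe — holds.
bend has to be done by shift 3 — holds.
mill and tap both need the drill press — holds.
route can only go in shift 2 to shift 3 — holds.
mill must be completed before tap — violated.
weld must be completed before route — holds.

No — it violates: mill must be completed before tap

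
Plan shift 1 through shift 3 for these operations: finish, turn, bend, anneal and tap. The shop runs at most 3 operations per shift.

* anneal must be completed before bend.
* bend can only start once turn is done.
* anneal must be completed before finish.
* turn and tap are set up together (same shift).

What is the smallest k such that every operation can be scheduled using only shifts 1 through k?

The precedence chain requires at least 2 distinct shifts.
With at most 3 per shift and 5 operations, at least 2 shifts are needed.
2 works (last occupied shift: shift 2): for example bend in shift 2; turn in shift 1; finish in shift 2; tap in shift 1; anneal in shift 1.

2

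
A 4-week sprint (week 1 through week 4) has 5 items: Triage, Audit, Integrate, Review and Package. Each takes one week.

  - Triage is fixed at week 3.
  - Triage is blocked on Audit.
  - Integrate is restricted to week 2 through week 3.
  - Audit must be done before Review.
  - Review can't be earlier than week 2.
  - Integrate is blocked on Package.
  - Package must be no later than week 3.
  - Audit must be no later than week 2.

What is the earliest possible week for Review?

week 2

Review is available from week 2.
Review at week 2 is achievable: Package -> week 1, Review -> week 2, Audit -> week 1, Integrate -> week 2, Triage -> week 3.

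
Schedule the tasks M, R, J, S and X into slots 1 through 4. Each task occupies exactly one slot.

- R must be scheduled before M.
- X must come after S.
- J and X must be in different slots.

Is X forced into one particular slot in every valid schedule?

X can be 2 (e.g. S -> 1; M -> 2; X -> 2; J -> 1; R -> 1) or 3 (e.g. X=3; S=1; M=2; R=1; J=1).

No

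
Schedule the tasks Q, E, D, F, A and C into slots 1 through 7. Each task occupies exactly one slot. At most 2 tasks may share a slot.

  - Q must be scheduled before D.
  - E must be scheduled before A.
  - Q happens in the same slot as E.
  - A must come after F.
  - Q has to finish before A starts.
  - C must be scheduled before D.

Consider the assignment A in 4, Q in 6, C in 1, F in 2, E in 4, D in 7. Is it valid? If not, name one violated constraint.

No — it violates: Q has to finish before A starts

At most 2 tasks may share a slot — holds.
Q must be scheduled before D — holds.
Q happens in the same slot as E — violated.
E must be scheduled before A — violated.
A must come after F — holds.
Q has to finish before A starts — violated.
C must be scheduled before D — holds.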